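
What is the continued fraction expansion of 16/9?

Run the Euclidean algorithm on 16 and 9; the successive quotients are the partial quotients a_0, a_1, ... (each step inverts the fractional part left over by the previous one):
  16 = 1*9 + 7, so a_0 = 1.
  9 = 1*7 + 2, so a_1 = 1.
  7 = 3*2 + 1, so a_2 = 3.
  2 = 2*1 + 0, so a_3 = 2.
The remainder reaches 0 after 4 divisions, so the expansion has 4 partial quotients, read off in order.

[1; 1, 3, 2]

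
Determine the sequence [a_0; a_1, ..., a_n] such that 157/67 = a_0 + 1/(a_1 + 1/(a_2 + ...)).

Run the Euclidean algorithm on 157 and 67; the successive quotients are the partial quotients a_0, a_1, ... (each step inverts the fractional part left over by the previous one):
  157 = 2*67 + 23, so a_0 = 2.
  67 = 2*23 + 21, so a_1 = 2.
  23 = 1*21 + 2, so a_2 = 1.
  21 = 10*2 + 1, so a_3 = 10.
  2 = 2*1 + 0, so a_4 = 2.
The remainder reaches 0 after 5 divisions, so the expansion has 5 partial quotients, read off in order.

[2; 2, 1, 10, 2]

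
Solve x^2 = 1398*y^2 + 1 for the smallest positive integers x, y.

(x, y) = (4866437, 130154)

First expand sqrt(1398) as a continued fraction. With x_i = (sqrt(1398) + m_i)/d_i and (m_0, d_0) = (0, 1): a_0 = floor(sqrt(1398)) = 37, since 37^2 = 1369 <= 1398 < 1444 = 38^2.
Iterate m_{i+1} = d_i*a_i - m_i, d_{i+1} = (1398 - m_{i+1}^2)/d_i, a_{i+1} = floor((a_0 + m_{i+1})/d_{i+1}):
  m_1 = 1*37 - 0 = 37, d_1 = (1398 - 37^2)/1 = 29/1 = 29, a_1 = floor((37 + 37)/29) = 2.
  m_2 = 29*2 - 37 = 21, d_2 = (1398 - 21^2)/29 = 957/29 = 33, a_2 = floor((37 + 21)/33) = 1.
  m_3 = 33*1 - 21 = 12, d_3 = (1398 - 12^2)/33 = 1254/33 = 38, a_3 = floor((37 + 12)/38) = 1.
  m_4 = 38*1 - 12 = 26, d_4 = (1398 - 26^2)/38 = 722/38 = 19, a_4 = floor((37 + 26)/19) = 3.
  m_5 = 19*3 - 26 = 31, d_5 = (1398 - 31^2)/19 = 437/19 = 23, a_5 = floor((37 + 31)/23) = 2.
  m_6 = 23*2 - 31 = 15, d_6 = (1398 - 15^2)/23 = 1173/23 = 51, a_6 = floor((37 + 15)/51) = 1.
  m_7 = 51*1 - 15 = 36, d_7 = (1398 - 36^2)/51 = 102/51 = 2, a_7 = floor((37 + 36)/2) = 36.
  m_8 = 2*36 - 36 = 36, d_8 = (1398 - 36^2)/2 = 102/2 = 51, a_8 = floor((37 + 36)/51) = 1.
  m_9 = 51*1 - 36 = 15, d_9 = (1398 - 15^2)/51 = 1173/51 = 23, a_9 = floor((37 + 15)/23) = 2.
  m_10 = 23*2 - 15 = 31, d_10 = (1398 - 31^2)/23 = 437/23 = 19, a_10 = floor((37 + 31)/19) = 3.
  m_11 = 19*3 - 31 = 26, d_11 = (1398 - 26^2)/19 = 722/19 = 38, a_11 = floor((37 + 26)/38) = 1.
  m_12 = 38*1 - 26 = 12, d_12 = (1398 - 12^2)/38 = 1254/38 = 33, a_12 = floor((37 + 12)/33) = 1.
  m_13 = 33*1 - 12 = 21, d_13 = (1398 - 21^2)/33 = 957/33 = 29, a_13 = floor((37 + 21)/29) = 2.
  m_14 = 29*2 - 21 = 37, d_14 = (1398 - 37^2)/29 = 29/29 = 1, a_14 = floor((37 + 37)/1) = 74.
  m_15 = 1*74 - 37 = 37, d_15 = (1398 - 37^2)/1 = 29/1 = 29: (m_15, d_15) = (m_1, d_1) = (37, 29), so from here the quotients repeat a_1, ..., a_14; the period length is 14.
So sqrt(1398) = [37; (2, 1, 1, 3, 2, 1, 36, 1, 2, 3, 1, 1, 2, 74)] with period length k = 14.
k is even, so the fundamental solution of x^2 - 1398y^2 = 1 is (p_{k-1}, q_{k-1}) = (p_13, q_13); compute convergents through index 13.
Convergents (p_i = a_i*p_{i-1} + p_{i-2}, q_i = a_i*q_{i-1} + q_{i-2} with p_{-2}=0, p_{-1}=1, q_{-2}=1, q_{-1}=0):
  i=0: a_0=37, p_0 = 37*1 + 0 = 37, q_0 = 37*0 + 1 = 1.
  i=1: a_1=2, p_1 = 2*37 + 1 = 75, q_1 = 2*1 + 0 = 2.
  i=2: a_2=1, p_2 = 1*75 + 37 = 112, q_2 = 1*2 + 1 = 3.
  i=3: a_3=1, p_3 = 1*112 + 75 = 187, q_3 = 1*3 + 2 = 5.
  i=4: a_4=3, p_4 = 3*187 + 112 = 673, q_4 = 3*5 + 3 = 18.
  i=5: a_5=2, p_5 = 2*673 + 187 = 1533, q_5 = 2*18 + 5 = 41.
  i=6: a_6=1, p_6 = 1*1533 + 673 = 2206, q_6 = 1*41 + 18 = 59.
  i=7: a_7=36, p_7 = 36*2206 + 1533 = 80949, q_7 = 36*59 + 41 = 2165.
  i=8: a_8=1, p_8 = 1*80949 + 2206 = 83155, q_8 = 1*2165 + 59 = 2224.
  i=9: a_9=2, p_9 = 2*83155 + 80949 = 247259, q_9 = 2*2224 + 2165 = 6613.
  i=10: a_10=3, p_10 = 3*247259 + 83155 = 824932, q_10 = 3*6613 + 2224 = 22063.
  i=11: a_11=1, p_11 = 1*824932 + 247259 = 1072191, q_11 = 1*22063 + 6613 = 28676.
  i=12: a_12=1, p_12 = 1*1072191 + 824932 = 1897123, q_12 = 1*28676 + 22063 = 50739.
  i=13: a_13=2, p_13 = 2*1897123 + 1072191 = 4866437, q_13 = 2*50739 + 28676 = 130154.
Check: 4866437^2 - 1398*130154^2 = 23682209074969 - 23682209074968 = 1, so (x, y) = (4866437, 130154) solves the equation, and by the theorem it is the least positive solution.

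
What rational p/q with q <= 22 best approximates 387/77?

Expand x = 387/77 as a continued fraction with the Euclidean algorithm:
  387 = 5*77 + 2, so a_0 = 5.
  77 = 38*2 + 1, so a_1 = 38.
  2 = 2*1 + 0, so a_2 = 2.
so x = [5; 38, 2].
Convergents (p_i = a_i*p_{i-1} + p_{i-2}, q_i = a_i*q_{i-1} + q_{i-2} with p_{-2}=0, p_{-1}=1, q_{-2}=1, q_{-1}=0), until the denominator exceeds 22:
  i=0: a_0=5, p_0 = 5*1 + 0 = 5, q_0 = 5*0 + 1 = 1.
  i=1: a_1=38, p_1 = 38*5 + 1 = 191, q_1 = 38*1 + 0 = 38.
q_1 = 38 > 22, so the last convergent with denominator <= 22 is p_0/q_0 = 5/1.
The closest fraction with denominator <= 22 is either p_0/q_0 or the intermediate fraction (k*p_0 + p_{-1})/(k*q_0 + q_{-1}) with the largest k >= 1 whose denominator stays <= 22; these approach x as k grows, and every other convergent or intermediate fraction in range is farther away.
Largest k: floor((22 - q_{-1})/q_0) = floor((22 - 0)/1) = 22 (using the seeds p_{-1} = 1, q_{-1} = 0).
That gives (22*5 + 1)/(22*1 + 0) = 111/22.
Compare the errors: |x - 5/1| = |387*1 - 5*77|/(77*1) = 2/77, and |x - 111/22| = |387*22 - 111*77|/(77*22) = 33/1694.
Cross-multiplying, 33*77 = 2541 < 3388 = 2*1694, so 33/1694 is smaller: the intermediate fraction 111/22 is closer to x than 5/1.

111/22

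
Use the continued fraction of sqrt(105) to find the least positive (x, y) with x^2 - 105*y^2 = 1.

(x, y) = (41, 4)

First expand sqrt(105) as a continued fraction. With x_i = (sqrt(105) + m_i)/d_i and (m_0, d_0) = (0, 1): a_0 = floor(sqrt(105)) = 10, since 10^2 = 100 <= 105 < 121 = 11^2.
Iterate m_{i+1} = d_i*a_i - m_i, d_{i+1} = (105 - m_{i+1}^2)/d_i, a_{i+1} = floor((a_0 + m_{i+1})/d_{i+1}):
  m_1 = 1*10 - 0 = 10, d_1 = (105 - 10^2)/1 = 5/1 = 5, a_1 = floor((10 + 10)/5) = 4.
  m_2 = 5*4 - 10 = 10, d_2 = (105 - 10^2)/5 = 5/5 = 1, a_2 = floor((10 + 10)/1) = 20.
  m_3 = 1*20 - 10 = 10, d_3 = (105 - 10^2)/1 = 5/1 = 5: (m_3, d_3) = (m_1, d_1) = (10, 5), so from here the quotients repeat a_1, a_2; the period length is 2.
So sqrt(105) = [10; (4, 20)] with period length k = 2.
k is even, so the fundamental solution of x^2 - 105y^2 = 1 is (p_{k-1}, q_{k-1}) = (p_1, q_1); compute convergents through index 1.
Convergents (p_i = a_i*p_{i-1} + p_{i-2}, q_i = a_i*q_{i-1} + q_{i-2} with p_{-2}=0, p_{-1}=1, q_{-2}=1, q_{-1}=0):
  i=0: a_0=10, p_0 = 10*1 + 0 = 10, q_0 = 10*0 + 1 = 1.
  i=1: a_1=4, p_1 = 4*10 + 1 = 41, q_1 = 4*1 + 0 = 4.
Check: 41^2 - 105*4^2 = 1681 - 1680 = 1, so (x, y) = (41, 4) solves the equation, and by the theorem it is the least positive solution.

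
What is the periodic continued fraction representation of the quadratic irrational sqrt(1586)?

Write x_i = (sqrt(1586) + m_i)/d_i with (m_0, d_0) = (0, 1). a_0 = floor(sqrt(1586)) = 39, since 39^2 = 1521 <= 1586 < 1600 = 40^2.
Iterate m_{i+1} = d_i*a_i - m_i, d_{i+1} = (1586 - m_{i+1}^2)/d_i, a_{i+1} = floor((a_0 + m_{i+1})/d_{i+1}):
  m_1 = 1*39 - 0 = 39, d_1 = (1586 - 39^2)/1 = 65/1 = 65, a_1 = floor((39 + 39)/65) = 1.
  m_2 = 65*1 - 39 = 26, d_2 = (1586 - 26^2)/65 = 910/65 = 14, a_2 = floor((39 + 26)/14) = 4.
  m_3 = 14*4 - 26 = 30, d_3 = (1586 - 30^2)/14 = 686/14 = 49, a_3 = floor((39 + 30)/49) = 1.
  m_4 = 49*1 - 30 = 19, d_4 = (1586 - 19^2)/49 = 1225/49 = 25, a_4 = floor((39 + 19)/25) = 2.
  m_5 = 25*2 - 19 = 31, d_5 = (1586 - 31^2)/25 = 625/25 = 25, a_5 = floor((39 + 31)/25) = 2.
  m_6 = 25*2 - 31 = 19, d_6 = (1586 - 19^2)/25 = 1225/25 = 49, a_6 = floor((39 + 19)/49) = 1.
  m_7 = 49*1 - 19 = 30, d_7 = (1586 - 30^2)/49 = 686/49 = 14, a_7 = floor((39 + 30)/14) = 4.
  m_8 = 14*4 - 30 = 26, d_8 = (1586 - 26^2)/14 = 910/14 = 65, a_8 = floor((39 + 26)/65) = 1.
  m_9 = 65*1 - 26 = 39, d_9 = (1586 - 39^2)/65 = 65/65 = 1, a_9 = floor((39 + 39)/1) = 78.
  m_10 = 1*78 - 39 = 39, d_10 = (1586 - 39^2)/1 = 65/1 = 65: (m_10, d_10) = (m_1, d_1) = (39, 65), so from here the quotients repeat a_1, ..., a_9; the period length is 9.
Hence the expansion of sqrt(1586) is a_0 = 39 followed by the repeating block 1, 4, 1, 2, 2, 1, 4, 1, 78 (period 9).

[39; (1, 4, 1, 2, 2, 1, 4, 1, 78)]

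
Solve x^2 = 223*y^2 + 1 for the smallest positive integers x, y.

First expand sqrt(223) as a continued fraction. With x_i = (sqrt(223) + m_i)/d_i and (m_0, d_0) = (0, 1): a_0 = floor(sqrt(223)) = 14, since 14^2 = 196 <= 223 < 225 = 15^2.
Iterate m_{i+1} = d_i*a_i - m_i, d_{i+1} = (223 - m_{i+1}^2)/d_i, a_{i+1} = floor((a_0 + m_{i+1})/d_{i+1}):
  m_1 = 1*14 - 0 = 14, d_1 = (223 - 14^2)/1 = 27/1 = 27, a_1 = floor((14 + 14)/27) = 1.
  m_2 = 27*1 - 14 = 13, d_2 = (223 - 13^2)/27 = 54/27 = 2, a_2 = floor((14 + 13)/2) = 13.
  m_3 = 2*13 - 13 = 13, d_3 = (223 - 13^2)/2 = 54/2 = 27, a_3 = floor((14 + 13)/27) = 1.
  m_4 = 27*1 - 13 = 14, d_4 = (223 - 14^2)/27 = 27/27 = 1, a_4 = floor((14 + 14)/1) = 28.
  m_5 = 1*28 - 14 = 14, d_5 = (223 - 14^2)/1 = 27/1 = 27: (m_5, d_5) = (m_1, d_1) = (14, 27), so from here the quotients repeat a_1, ..., a_4; the period length is 4.
So sqrt(223) = [14; (1, 13, 1, 28)] with period length k = 4.
k is even, so the fundamental solution of x^2 - 223y^2 = 1 is (p_{k-1}, q_{k-1}) = (p_3, q_3); compute convergents through index 3.
Convergents (p_i = a_i*p_{i-1} + p_{i-2}, q_i = a_i*q_{i-1} + q_{i-2} with p_{-2}=0, p_{-1}=1, q_{-2}=1, q_{-1}=0):
  i=0: a_0=14, p_0 = 14*1 + 0 = 14, q_0 = 14*0 + 1 = 1.
  i=1: a_1=1, p_1 = 1*14 + 1 = 15, q_1 = 1*1 + 0 = 1.
  i=2: a_2=13, p_2 = 13*15 + 14 = 209, q_2 = 13*1 + 1 = 14.
  i=3: a_3=1, p_3 = 1*209 + 15 = 224, q_3 = 1*14 + 1 = 15.
Check: 224^2 - 223*15^2 = 50176 - 50175 = 1, so (x, y) = (224, 15) solves the equation, and by the theorem it is the least positive solution.

(x, y) = (224, 15)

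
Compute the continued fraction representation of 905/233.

[3; 1, 7, 1, 1, 1, 2, 3]

Run the Euclidean algorithm on 905 and 233; the successive quotients are the partial quotients a_0, a_1, ... (each step inverts the fractional part left over by the previous one):
  905 = 3*233 + 206, so a_0 = 3.
  233 = 1*206 + 27, so a_1 = 1.
  206 = 7*27 + 17, so a_2 = 7.
  27 = 1*17 + 10, so a_3 = 1.
  17 = 1*10 + 7, so a_4 = 1.
  10 = 1*7 + 3, so a_5 = 1.
  7 = 2*3 + 1, so a_6 = 2.
  3 = 3*1 + 0, so a_7 = 3.
The remainder reaches 0 after 8 divisions, so the expansion has 8 partial quotients, read off in order.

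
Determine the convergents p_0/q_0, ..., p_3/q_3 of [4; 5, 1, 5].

4/1, 21/5, 25/6, 146/35

Using the convergent recurrence p_i = a_i*p_{i-1} + p_{i-2}, q_i = a_i*q_{i-1} + q_{i-2} with p_{-2}=0, p_{-1}=1, q_{-2}=1, q_{-1}=0:
  i=0: a_0=4, p_0 = 4*1 + 0 = 4, q_0 = 4*0 + 1 = 1.
  i=1: a_1=5, p_1 = 5*4 + 1 = 21, q_1 = 5*1 + 0 = 5.
  i=2: a_2=1, p_2 = 1*21 + 4 = 25, q_2 = 1*5 + 1 = 6.
  i=3: a_3=5, p_3 = 5*25 + 21 = 146, q_3 = 5*6 + 5 = 35.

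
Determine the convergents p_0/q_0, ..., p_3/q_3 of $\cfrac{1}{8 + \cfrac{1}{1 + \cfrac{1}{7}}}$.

Using the convergent recurrence p_i = a_i*p_{i-1} + p_{i-2}, q_i = a_i*q_{i-1} + q_{i-2} with p_{-2}=0, p_{-1}=1, q_{-2}=1, q_{-1}=0:
  i=0: a_0=0, p_0 = 0*1 + 0 = 0, q_0 = 0*0 + 1 = 1.
  i=1: a_1=8, p_1 = 8*0 + 1 = 1, q_1 = 8*1 + 0 = 8.
  i=2: a_2=1, p_2 = 1*1 + 0 = 1, q_2 = 1*8 + 1 = 9.
  i=3: a_3=7, p_3 = 7*1 + 1 = 8, q_3 = 7*9 + 8 = 71.

0/1, 1/8, 1/9, 8/71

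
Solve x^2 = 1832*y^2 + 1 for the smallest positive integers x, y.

First expand sqrt(1832) as a continued fraction. With x_i = (sqrt(1832) + m_i)/d_i and (m_0, d_0) = (0, 1): a_0 = floor(sqrt(1832)) = 42, since 42^2 = 1764 <= 1832 < 1849 = 43^2.
Iterate m_{i+1} = d_i*a_i - m_i, d_{i+1} = (1832 - m_{i+1}^2)/d_i, a_{i+1} = floor((a_0 + m_{i+1})/d_{i+1}):
  m_1 = 1*42 - 0 = 42, d_1 = (1832 - 42^2)/1 = 68/1 = 68, a_1 = floor((42 + 42)/68) = 1.
  m_2 = 68*1 - 42 = 26, d_2 = (1832 - 26^2)/68 = 1156/68 = 17, a_2 = floor((42 + 26)/17) = 4.
  m_3 = 17*4 - 26 = 42, d_3 = (1832 - 42^2)/17 = 68/17 = 4, a_3 = floor((42 + 42)/4) = 21.
  m_4 = 4*21 - 42 = 42, d_4 = (1832 - 42^2)/4 = 68/4 = 17, a_4 = floor((42 + 42)/17) = 4.
  m_5 = 17*4 - 42 = 26, d_5 = (1832 - 26^2)/17 = 1156/17 = 68, a_5 = floor((42 + 26)/68) = 1.
  m_6 = 68*1 - 26 = 42, d_6 = (1832 - 42^2)/68 = 68/68 = 1, a_6 = floor((42 + 42)/1) = 84.
  m_7 = 1*84 - 42 = 42, d_7 = (1832 - 42^2)/1 = 68/1 = 68: (m_7, d_7) = (m_1, d_1) = (42, 68), so from here the quotients repeat a_1, ..., a_6; the period length is 6.
So sqrt(1832) = [42; (1, 4, 21, 4, 1, 84)] with period length k = 6.
k is even, so the fundamental solution of x^2 - 1832y^2 = 1 is (p_{k-1}, q_{k-1}) = (p_5, q_5); compute convergents through index 5.
Convergents (p_i = a_i*p_{i-1} + p_{i-2}, q_i = a_i*q_{i-1} + q_{i-2} with p_{-2}=0, p_{-1}=1, q_{-2}=1, q_{-1}=0):
  i=0: a_0=42, p_0 = 42*1 + 0 = 42, q_0 = 42*0 + 1 = 1.
  i=1: a_1=1, p_1 = 1*42 + 1 = 43, q_1 = 1*1 + 0 = 1.
  i=2: a_2=4, p_2 = 4*43 + 42 = 214, q_2 = 4*1 + 1 = 5.
  i=3: a_3=21, p_3 = 21*214 + 43 = 4537, q_3 = 21*5 + 1 = 106.
  i=4: a_4=4, p_4 = 4*4537 + 214 = 18362, q_4 = 4*106 + 5 = 429.
  i=5: a_5=1, p_5 = 1*18362 + 4537 = 22899, q_5 = 1*429 + 106 = 535.
Check: 22899^2 - 1832*535^2 = 524364201 - 524364200 = 1, so (x, y) = (22899, 535) solves the equation, and by the theorem it is the least positive solution.

(x, y) = (22899, 535)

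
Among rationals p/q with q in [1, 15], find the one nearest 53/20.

Expand x = 53/20 as a continued fraction with the Euclidean algorithm:
  53 = 2*20 + 13, so a_0 = 2.
  20 = 1*13 + 7, so a_1 = 1.
  13 = 1*7 + 6, so a_2 = 1.
  7 = 1*6 + 1, so a_3 = 1.
  6 = 6*1 + 0, so a_4 = 6.
so x = [2; 1, 1, 1, 6].
Convergents (p_i = a_i*p_{i-1} + p_{i-2}, q_i = a_i*q_{i-1} + q_{i-2} with p_{-2}=0, p_{-1}=1, q_{-2}=1, q_{-1}=0), until the denominator exceeds 15:
  i=0: a_0=2, p_0 = 2*1 + 0 = 2, q_0 = 2*0 + 1 = 1.
  i=1: a_1=1, p_1 = 1*2 + 1 = 3, q_1 = 1*1 + 0 = 1.
  i=2: a_2=1, p_2 = 1*3 + 2 = 5, q_2 = 1*1 + 1 = 2.
  i=3: a_3=1, p_3 = 1*5 + 3 = 8, q_3 = 1*2 + 1 = 3.
  i=4: a_4=6, p_4 = 6*8 + 5 = 53, q_4 = 6*3 + 2 = 20.
q_4 = 20 > 15, so the last convergent with denominator <= 15 is p_3/q_3 = 8/3.
The closest fraction with denominator <= 15 is either p_3/q_3 or the intermediate fraction (k*p_3 + p_2)/(k*q_3 + q_2) with the largest k >= 1 whose denominator stays <= 15; these approach x as k grows, and every other convergent or intermediate fraction in range is farther away.
Largest k: floor((15 - q_2)/q_3) = floor((15 - 2)/3) = 4.
That gives (4*8 + 5)/(4*3 + 2) = 37/14.
Compare the errors: |x - 8/3| = |53*3 - 8*20|/(20*3) = 1/60, and |x - 37/14| = |53*14 - 37*20|/(20*14) = 2/280.
Cross-multiplying, 2*60 = 120 < 280 = 1*280, so 2/280 is smaller: the intermediate fraction 37/14 is closer to x than 8/3.

37/14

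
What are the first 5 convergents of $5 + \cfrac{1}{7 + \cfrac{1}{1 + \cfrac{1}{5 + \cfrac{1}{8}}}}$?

Using the convergent recurrence p_i = a_i*p_{i-1} + p_{i-2}, q_i = a_i*q_{i-1} + q_{i-2} with p_{-2}=0, p_{-1}=1, q_{-2}=1, q_{-1}=0:
  i=0: a_0=5, p_0 = 5*1 + 0 = 5, q_0 = 5*0 + 1 = 1.
  i=1: a_1=7, p_1 = 7*5 + 1 = 36, q_1 = 7*1 + 0 = 7.
  i=2: a_2=1, p_2 = 1*36 + 5 = 41, q_2 = 1*7 + 1 = 8.
  i=3: a_3=5, p_3 = 5*41 + 36 = 241, q_3 = 5*8 + 7 = 47.
  i=4: a_4=8, p_4 = 8*241 + 41 = 1969, q_4 = 8*47 + 8 = 384.

5/1, 36/7, 41/8, 241/47, 1969/384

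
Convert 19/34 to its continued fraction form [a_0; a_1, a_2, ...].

[0; 1, 1, 3, 1, 3]

Run the Euclidean algorithm on 19 and 34; the successive quotients are the partial quotients a_0, a_1, ... (each step inverts the fractional part left over by the previous one):
  19 = 0*34 + 19, so a_0 = 0.
  34 = 1*19 + 15, so a_1 = 1.
  19 = 1*15 + 4, so a_2 = 1.
  15 = 3*4 + 3, so a_3 = 3.
  4 = 1*3 + 1, so a_4 = 1.
  3 = 3*1 + 0, so a_5 = 3.
The remainder reaches 0 after 6 divisions, so the expansion has 6 partial quotients, read off in order.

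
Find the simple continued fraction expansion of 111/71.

Run the Euclidean algorithm on 111 and 71; the successive quotients are the partial quotients a_0, a_1, ... (each step inverts the fractional part left over by the previous one):
  111 = 1*71 + 40, so a_0 = 1.
  71 = 1*40 + 31, so a_1 = 1.
  40 = 1*31 + 9, so a_2 = 1.
  31 = 3*9 + 4, so a_3 = 3.
  9 = 2*4 + 1, so a_4 = 2.
  4 = 4*1 + 0, so a_5 = 4.
The remainder reaches 0 after 6 divisions, so the expansion has 6 partial quotients, read off in order.

[1; 1, 1, 3, 2, 4]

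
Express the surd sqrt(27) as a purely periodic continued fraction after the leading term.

Write x_i = (sqrt(27) + m_i)/d_i with (m_0, d_0) = (0, 1). a_0 = floor(sqrt(27)) = 5, since 5^2 = 25 <= 27 < 36 = 6^2.
Iterate m_{i+1} = d_i*a_i - m_i, d_{i+1} = (27 - m_{i+1}^2)/d_i, a_{i+1} = floor((a_0 + m_{i+1})/d_{i+1}):
  m_1 = 1*5 - 0 = 5, d_1 = (27 - 5^2)/1 = 2/1 = 2, a_1 = floor((5 + 5)/2) = 5.
  m_2 = 2*5 - 5 = 5, d_2 = (27 - 5^2)/2 = 2/2 = 1, a_2 = floor((5 + 5)/1) = 10.
  m_3 = 1*10 - 5 = 5, d_3 = (27 - 5^2)/1 = 2/1 = 2: (m_3, d_3) = (m_1, d_1) = (5, 2), so from here the quotients repeat a_1, a_2; the period length is 2.
Hence the expansion of sqrt(27) is a_0 = 5 followed by the repeating block 5, 10 (period 2).

[5; (5, 10)]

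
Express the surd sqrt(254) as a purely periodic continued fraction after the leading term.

Write x_i = (sqrt(254) + m_i)/d_i with (m_0, d_0) = (0, 1). a_0 = floor(sqrt(254)) = 15, since 15^2 = 225 <= 254 < 256 = 16^2.
Iterate m_{i+1} = d_i*a_i - m_i, d_{i+1} = (254 - m_{i+1}^2)/d_i, a_{i+1} = floor((a_0 + m_{i+1})/d_{i+1}):
  m_1 = 1*15 - 0 = 15, d_1 = (254 - 15^2)/1 = 29/1 = 29, a_1 = floor((15 + 15)/29) = 1.
  m_2 = 29*1 - 15 = 14, d_2 = (254 - 14^2)/29 = 58/29 = 2, a_2 = floor((15 + 14)/2) = 14.
  m_3 = 2*14 - 14 = 14, d_3 = (254 - 14^2)/2 = 58/2 = 29, a_3 = floor((15 + 14)/29) = 1.
  m_4 = 29*1 - 14 = 15, d_4 = (254 - 15^2)/29 = 29/29 = 1, a_4 = floor((15 + 15)/1) = 30.
  m_5 = 1*30 - 15 = 15, d_5 = (254 - 15^2)/1 = 29/1 = 29: (m_5, d_5) = (m_1, d_1) = (15, 29), so from here the quotients repeat a_1, ..., a_4; the period length is 4.
Hence the expansion of sqrt(254) is a_0 = 15 followed by the repeating block 1, 14, 1, 30 (period 4).

[15; (1, 14, 1, 30)]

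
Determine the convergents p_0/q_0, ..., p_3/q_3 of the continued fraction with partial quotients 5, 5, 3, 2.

Using the convergent recurrence p_i = a_i*p_{i-1} + p_{i-2}, q_i = a_i*q_{i-1} + q_{i-2} with p_{-2}=0, p_{-1}=1, q_{-2}=1, q_{-1}=0:
  i=0: a_0=5, p_0 = 5*1 + 0 = 5, q_0 = 5*0 + 1 = 1.
  i=1: a_1=5, p_1 = 5*5 + 1 = 26, q_1 = 5*1 + 0 = 5.
  i=2: a_2=3, p_2 = 3*26 + 5 = 83, q_2 = 3*5 + 1 = 16.
  i=3: a_3=2, p_3 = 2*83 + 26 = 192, q_3 = 2*16 + 5 = 37.

5/1, 26/5, 83/16, 192/37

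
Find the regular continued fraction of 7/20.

[0; 2, 1, 6]

Run the Euclidean algorithm on 7 and 20; the successive quotients are the partial quotients a_0, a_1, ... (each step inverts the fractional part left over by the previous one):
  7 = 0*20 + 7, so a_0 = 0.
  20 = 2*7 + 6, so a_1 = 2.
  7 = 1*6 + 1, so a_2 = 1.
  6 = 6*1 + 0, so a_3 = 6.
The remainder reaches 0 after 4 divisions, so the expansion has 4 partial quotients, read off in order.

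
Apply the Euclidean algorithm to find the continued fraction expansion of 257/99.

[2; 1, 1, 2, 9, 2]

Run the Euclidean algorithm on 257 and 99; the successive quotients are the partial quotients a_0, a_1, ... (each step inverts the fractional part left over by the previous one):
  257 = 2*99 + 59, so a_0 = 2.
  99 = 1*59 + 40, so a_1 = 1.
  59 = 1*40 + 19, so a_2 = 1.
  40 = 2*19 + 2, so a_3 = 2.
  19 = 9*2 + 1, so a_4 = 9.
  2 = 2*1 + 0, so a_5 = 2.
The remainder reaches 0 after 6 divisions, so the expansion has 6 partial quotients, read off in order.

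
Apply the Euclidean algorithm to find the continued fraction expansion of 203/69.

[2; 1, 16, 4]

Run the Euclidean algorithm on 203 and 69; the successive quotients are the partial quotients a_0, a_1, ... (each step inverts the fractional part left over by the previous one):
  203 = 2*69 + 65, so a_0 = 2.
  69 = 1*65 + 4, so a_1 = 1.
  65 = 16*4 + 1, so a_2 = 16.
  4 = 4*1 + 0, so a_3 = 4.
The remainder reaches 0 after 4 divisions, so the expansion has 4 partial quotients, read off in order.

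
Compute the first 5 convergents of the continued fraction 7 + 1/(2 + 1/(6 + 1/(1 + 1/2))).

7/1, 15/2, 97/13, 112/15, 321/43

Using the convergent recurrence p_i = a_i*p_{i-1} + p_{i-2}, q_i = a_i*q_{i-1} + q_{i-2} with p_{-2}=0, p_{-1}=1, q_{-2}=1, q_{-1}=0:
  i=0: a_0=7, p_0 = 7*1 + 0 = 7, q_0 = 7*0 + 1 = 1.
  i=1: a_1=2, p_1 = 2*7 + 1 = 15, q_1 = 2*1 + 0 = 2.
  i=2: a_2=6, p_2 = 6*15 + 7 = 97, q_2 = 6*2 + 1 = 13.
  i=3: a_3=1, p_3 = 1*97 + 15 = 112, q_3 = 1*13 + 2 = 15.
  i=4: a_4=2, p_4 = 2*112 + 97 = 321, q_4 = 2*15 + 13 = 43.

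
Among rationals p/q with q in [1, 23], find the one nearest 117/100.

Expand x = 117/100 as a continued fraction with the Euclidean algorithm:
  117 = 1*100 + 17, so a_0 = 1.
  100 = 5*17 + 15, so a_1 = 5.
  17 = 1*15 + 2, so a_2 = 1.
  15 = 7*2 + 1, so a_3 = 7.
  2 = 2*1 + 0, so a_4 = 2.
so x = [1; 5, 1, 7, 2].
Convergents (p_i = a_i*p_{i-1} + p_{i-2}, q_i = a_i*q_{i-1} + q_{i-2} with p_{-2}=0, p_{-1}=1, q_{-2}=1, q_{-1}=0), until the denominator exceeds 23:
  i=0: a_0=1, p_0 = 1*1 + 0 = 1, q_0 = 1*0 + 1 = 1.
  i=1: a_1=5, p_1 = 5*1 + 1 = 6, q_1 = 5*1 + 0 = 5.
  i=2: a_2=1, p_2 = 1*6 + 1 = 7, q_2 = 1*5 + 1 = 6.
  i=3: a_3=7, p_3 = 7*7 + 6 = 55, q_3 = 7*6 + 5 = 47.
q_3 = 47 > 23, so the last convergent with denominator <= 23 is p_2/q_2 = 7/6.
The closest fraction with denominator <= 23 is either p_2/q_2 or the intermediate fraction (k*p_2 + p_1)/(k*q_2 + q_1) with the largest k >= 1 whose denominator stays <= 23; these approach x as k grows, and every other convergent or intermediate fraction in range is farther away.
Largest k: floor((23 - q_1)/q_2) = floor((23 - 5)/6) = 3.
That gives (3*7 + 6)/(3*6 + 5) = 27/23.
Compare the errors: |x - 7/6| = |117*6 - 7*100|/(100*6) = 2/600, and |x - 27/23| = |117*23 - 27*100|/(100*23) = 9/2300.
Cross-multiplying, 2*2300 = 4600 < 5400 = 9*600, so 2/600 is smaller: the convergent 7/6 is closer to x than 27/23.

7/6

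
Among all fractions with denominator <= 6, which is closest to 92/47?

Expand x = 92/47 as a continued fraction with the Euclidean algorithm:
  92 = 1*47 + 45, so a_0 = 1.
  47 = 1*45 + 2, so a_1 = 1.
  45 = 22*2 + 1, so a_2 = 22.
  2 = 2*1 + 0, so a_3 = 2.
so x = [1; 1, 22, 2].
Convergents (p_i = a_i*p_{i-1} + p_{i-2}, q_i = a_i*q_{i-1} + q_{i-2} with p_{-2}=0, p_{-1}=1, q_{-2}=1, q_{-1}=0), until the denominator exceeds 6:
  i=0: a_0=1, p_0 = 1*1 + 0 = 1, q_0 = 1*0 + 1 = 1.
  i=1: a_1=1, p_1 = 1*1 + 1 = 2, q_1 = 1*1 + 0 = 1.
  i=2: a_2=22, p_2 = 22*2 + 1 = 45, q_2 = 22*1 + 1 = 23.
q_2 = 23 > 6, so the last convergent with denominator <= 6 is p_1/q_1 = 2/1.
The closest fraction with denominator <= 6 is either p_1/q_1 or the intermediate fraction (k*p_1 + p_0)/(k*q_1 + q_0) with the largest k >= 1 whose denominator stays <= 6; these approach x as k grows, and every other convergent or intermediate fraction in range is farther away.
Largest k: floor((6 - q_0)/q_1) = floor((6 - 1)/1) = 5.
That gives (5*2 + 1)/(5*1 + 1) = 11/6.
Compare the errors: |x - 2/1| = |92*1 - 2*47|/(47*1) = 2/47, and |x - 11/6| = |92*6 - 11*47|/(47*6) = 35/282.
Cross-multiplying, 2*282 = 564 < 1645 = 35*47, so 2/47 is smaller: the convergent 2/1 is closer to x than 11/6.

2/1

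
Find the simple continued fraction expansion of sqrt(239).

Write x_i = (sqrt(239) + m_i)/d_i with (m_0, d_0) = (0, 1). a_0 = floor(sqrt(239)) = 15, since 15^2 = 225 <= 239 < 256 = 16^2.
Iterate m_{i+1} = d_i*a_i - m_i, d_{i+1} = (239 - m_{i+1}^2)/d_i, a_{i+1} = floor((a_0 + m_{i+1})/d_{i+1}):
  m_1 = 1*15 - 0 = 15, d_1 = (239 - 15^2)/1 = 14/1 = 14, a_1 = floor((15 + 15)/14) = 2.
  m_2 = 14*2 - 15 = 13, d_2 = (239 - 13^2)/14 = 70/14 = 5, a_2 = floor((15 + 13)/5) = 5.
  m_3 = 5*5 - 13 = 12, d_3 = (239 - 12^2)/5 = 95/5 = 19, a_3 = floor((15 + 12)/19) = 1.
  m_4 = 19*1 - 12 = 7, d_4 = (239 - 7^2)/19 = 190/19 = 10, a_4 = floor((15 + 7)/10) = 2.
  m_5 = 10*2 - 7 = 13, d_5 = (239 - 13^2)/10 = 70/10 = 7, a_5 = floor((15 + 13)/7) = 4.
  m_6 = 7*4 - 13 = 15, d_6 = (239 - 15^2)/7 = 14/7 = 2, a_6 = floor((15 + 15)/2) = 15.
  m_7 = 2*15 - 15 = 15, d_7 = (239 - 15^2)/2 = 14/2 = 7, a_7 = floor((15 + 15)/7) = 4.
  m_8 = 7*4 - 15 = 13, d_8 = (239 - 13^2)/7 = 70/7 = 10, a_8 = floor((15 + 13)/10) = 2.
  m_9 = 10*2 - 13 = 7, d_9 = (239 - 7^2)/10 = 190/10 = 19, a_9 = floor((15 + 7)/19) = 1.
  m_10 = 19*1 - 7 = 12, d_10 = (239 - 12^2)/19 = 95/19 = 5, a_10 = floor((15 + 12)/5) = 5.
  m_11 = 5*5 - 12 = 13, d_11 = (239 - 13^2)/5 = 70/5 = 14, a_11 = floor((15 + 13)/14) = 2.
  m_12 = 14*2 - 13 = 15, d_12 = (239 - 15^2)/14 = 14/14 = 1, a_12 = floor((15 + 15)/1) = 30.
  m_13 = 1*30 - 15 = 15, d_13 = (239 - 15^2)/1 = 14/1 = 14: (m_13, d_13) = (m_1, d_1) = (15, 14), so from here the quotients repeat a_1, ..., a_12; the period length is 12.
Hence the expansion of sqrt(239) is a_0 = 15 followed by the repeating block 2, 5, 1, 2, 4, 15, 4, 2, 1, 5, 2, 30 (period 12).

[15; (2, 5, 1, 2, 4, 15, 4, 2, 1, 5, 2, 30)]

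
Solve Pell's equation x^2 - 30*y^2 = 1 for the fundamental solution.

First expand sqrt(30) as a continued fraction. With x_i = (sqrt(30) + m_i)/d_i and (m_0, d_0) = (0, 1): a_0 = floor(sqrt(30)) = 5, since 5^2 = 25 <= 30 < 36 = 6^2.
Iterate m_{i+1} = d_i*a_i - m_i, d_{i+1} = (30 - m_{i+1}^2)/d_i, a_{i+1} = floor((a_0 + m_{i+1})/d_{i+1}):
  m_1 = 1*5 - 0 = 5, d_1 = (30 - 5^2)/1 = 5/1 = 5, a_1 = floor((5 + 5)/5) = 2.
  m_2 = 5*2 - 5 = 5, d_2 = (30 - 5^2)/5 = 5/5 = 1, a_2 = floor((5 + 5)/1) = 10.
  m_3 = 1*10 - 5 = 5, d_3 = (30 - 5^2)/1 = 5/1 = 5: (m_3, d_3) = (m_1, d_1) = (5, 5), so from here the quotients repeat a_1, a_2; the period length is 2.
So sqrt(30) = [5; (2, 10)] with period length k = 2.
k is even, so the fundamental solution of x^2 - 30y^2 = 1 is (p_{k-1}, q_{k-1}) = (p_1, q_1); compute convergents through index 1.
Convergents (p_i = a_i*p_{i-1} + p_{i-2}, q_i = a_i*q_{i-1} + q_{i-2} with p_{-2}=0, p_{-1}=1, q_{-2}=1, q_{-1}=0):
  i=0: a_0=5, p_0 = 5*1 + 0 = 5, q_0 = 5*0 + 1 = 1.
  i=1: a_1=2, p_1 = 2*5 + 1 = 11, q_1 = 2*1 + 0 = 2.
Check: 11^2 - 30*2^2 = 121 - 120 = 1, so (x, y) = (11, 2) solves the equation, and by the theorem it is the least positive solution.

(x, y) = (11, 2)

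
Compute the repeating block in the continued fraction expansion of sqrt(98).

Write x_i = (sqrt(98) + m_i)/d_i with (m_0, d_0) = (0, 1). a_0 = floor(sqrt(98)) = 9, since 9^2 = 81 <= 98 < 100 = 10^2.
Iterate m_{i+1} = d_i*a_i - m_i, d_{i+1} = (98 - m_{i+1}^2)/d_i, a_{i+1} = floor((a_0 + m_{i+1})/d_{i+1}):
  m_1 = 1*9 - 0 = 9, d_1 = (98 - 9^2)/1 = 17/1 = 17, a_1 = floor((9 + 9)/17) = 1.
  m_2 = 17*1 - 9 = 8, d_2 = (98 - 8^2)/17 = 34/17 = 2, a_2 = floor((9 + 8)/2) = 8.
  m_3 = 2*8 - 8 = 8, d_3 = (98 - 8^2)/2 = 34/2 = 17, a_3 = floor((9 + 8)/17) = 1.
  m_4 = 17*1 - 8 = 9, d_4 = (98 - 9^2)/17 = 17/17 = 1, a_4 = floor((9 + 9)/1) = 18.
  m_5 = 1*18 - 9 = 9, d_5 = (98 - 9^2)/1 = 17/1 = 17: (m_5, d_5) = (m_1, d_1) = (9, 17), so from here the quotients repeat a_1, ..., a_4; the period length is 4.
Hence the expansion of sqrt(98) is a_0 = 9 followed by the repeating block 1, 8, 1, 18 (period 4).

[9; (1, 8, 1, 18)]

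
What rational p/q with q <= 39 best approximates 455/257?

Expand x = 455/257 as a continued fraction with the Euclidean algorithm:
  455 = 1*257 + 198, so a_0 = 1.
  257 = 1*198 + 59, so a_1 = 1.
  198 = 3*59 + 21, so a_2 = 3.
  59 = 2*21 + 17, so a_3 = 2.
  21 = 1*17 + 4, so a_4 = 1.
  17 = 4*4 + 1, so a_5 = 4.
  4 = 4*1 + 0, so a_6 = 4.
so x = [1; 1, 3, 2, 1, 4, 4].
Convergents (p_i = a_i*p_{i-1} + p_{i-2}, q_i = a_i*q_{i-1} + q_{i-2} with p_{-2}=0, p_{-1}=1, q_{-2}=1, q_{-1}=0), until the denominator exceeds 39:
  i=0: a_0=1, p_0 = 1*1 + 0 = 1, q_0 = 1*0 + 1 = 1.
  i=1: a_1=1, p_1 = 1*1 + 1 = 2, q_1 = 1*1 + 0 = 1.
  i=2: a_2=3, p_2 = 3*2 + 1 = 7, q_2 = 3*1 + 1 = 4.
  i=3: a_3=2, p_3 = 2*7 + 2 = 16, q_3 = 2*4 + 1 = 9.
  i=4: a_4=1, p_4 = 1*16 + 7 = 23, q_4 = 1*9 + 4 = 13.
  i=5: a_5=4, p_5 = 4*23 + 16 = 108, q_5 = 4*13 + 9 = 61.
q_5 = 61 > 39, so the last convergent with denominator <= 39 is p_4/q_4 = 23/13.
The closest fraction with denominator <= 39 is either p_4/q_4 or the intermediate fraction (k*p_4 + p_3)/(k*q_4 + q_3) with the largest k >= 1 whose denominator stays <= 39; these approach x as k grows, and every other convergent or intermediate fraction in range is farther away.
Largest k: floor((39 - q_3)/q_4) = floor((39 - 9)/13) = 2.
That gives (2*23 + 16)/(2*13 + 9) = 62/35.
Compare the errors: |x - 23/13| = |455*13 - 23*257|/(257*13) = 4/3341, and |x - 62/35| = |455*35 - 62*257|/(257*35) = 9/8995.
Cross-multiplying, 9*3341 = 30069 < 35980 = 4*8995, so 9/8995 is smaller: the intermediate fraction 62/35 is closer to x than 23/13.

62/35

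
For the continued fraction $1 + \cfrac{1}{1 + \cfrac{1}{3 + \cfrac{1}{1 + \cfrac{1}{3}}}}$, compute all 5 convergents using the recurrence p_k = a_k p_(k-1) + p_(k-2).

1/1, 2/1, 7/4, 9/5, 34/19

Using the convergent recurrence p_i = a_i*p_{i-1} + p_{i-2}, q_i = a_i*q_{i-1} + q_{i-2} with p_{-2}=0, p_{-1}=1, q_{-2}=1, q_{-1}=0:
  i=0: a_0=1, p_0 = 1*1 + 0 = 1, q_0 = 1*0 + 1 = 1.
  i=1: a_1=1, p_1 = 1*1 + 1 = 2, q_1 = 1*1 + 0 = 1.
  i=2: a_2=3, p_2 = 3*2 + 1 = 7, q_2 = 3*1 + 1 = 4.
  i=3: a_3=1, p_3 = 1*7 + 2 = 9, q_3 = 1*4 + 1 = 5.
  i=4: a_4=3, p_4 = 3*9 + 7 = 34, q_4 = 3*5 + 4 = 19.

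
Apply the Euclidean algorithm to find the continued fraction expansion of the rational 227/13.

[17; 2, 6]

Run the Euclidean algorithm on 227 and 13; the successive quotients are the partial quotients a_0, a_1, ... (each step inverts the fractional part left over by the previous one):
  227 = 17*13 + 6, so a_0 = 17.
  13 = 2*6 + 1, so a_1 = 2.
  6 = 6*1 + 0, so a_2 = 6.
The remainder reaches 0 after 3 divisions, so the expansion has 3 partial quotients, read off in order.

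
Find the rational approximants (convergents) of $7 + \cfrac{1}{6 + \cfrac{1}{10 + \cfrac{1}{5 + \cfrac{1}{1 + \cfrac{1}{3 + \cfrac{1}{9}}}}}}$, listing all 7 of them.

Using the convergent recurrence p_i = a_i*p_{i-1} + p_{i-2}, q_i = a_i*q_{i-1} + q_{i-2} with p_{-2}=0, p_{-1}=1, q_{-2}=1, q_{-1}=0:
  i=0: a_0=7, p_0 = 7*1 + 0 = 7, q_0 = 7*0 + 1 = 1.
  i=1: a_1=6, p_1 = 6*7 + 1 = 43, q_1 = 6*1 + 0 = 6.
  i=2: a_2=10, p_2 = 10*43 + 7 = 437, q_2 = 10*6 + 1 = 61.
  i=3: a_3=5, p_3 = 5*437 + 43 = 2228, q_3 = 5*61 + 6 = 311.
  i=4: a_4=1, p_4 = 1*2228 + 437 = 2665, q_4 = 1*311 + 61 = 372.
  i=5: a_5=3, p_5 = 3*2665 + 2228 = 10223, q_5 = 3*372 + 311 = 1427.
  i=6: a_6=9, p_6 = 9*10223 + 2665 = 94672, q_6 = 9*1427 + 372 = 13215.

7/1, 43/6, 437/61, 2228/311, 2665/372, 10223/1427, 94672/13215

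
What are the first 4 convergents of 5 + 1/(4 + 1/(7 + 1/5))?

5/1, 21/4, 152/29, 781/149

Using the convergent recurrence p_i = a_i*p_{i-1} + p_{i-2}, q_i = a_i*q_{i-1} + q_{i-2} with p_{-2}=0, p_{-1}=1, q_{-2}=1, q_{-1}=0:
  i=0: a_0=5, p_0 = 5*1 + 0 = 5, q_0 = 5*0 + 1 = 1.
  i=1: a_1=4, p_1 = 4*5 + 1 = 21, q_1 = 4*1 + 0 = 4.
  i=2: a_2=7, p_2 = 7*21 + 5 = 152, q_2 = 7*4 + 1 = 29.
  i=3: a_3=5, p_3 = 5*152 + 21 = 781, q_3 = 5*29 + 4 = 149.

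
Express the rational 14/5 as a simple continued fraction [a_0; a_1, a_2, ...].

Run the Euclidean algorithm on 14 and 5; the successive quotients are the partial quotients a_0, a_1, ... (each step inverts the fractional part left over by the previous one):
  14 = 2*5 + 4, so a_0 = 2.
  5 = 1*4 + 1, so a_1 = 1.
  4 = 4*1 + 0, so a_2 = 4.
The remainder reaches 0 after 3 divisions, so the expansion has 3 partial quotients, read off in order.

[2; 1, 4]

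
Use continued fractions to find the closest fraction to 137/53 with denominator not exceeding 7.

Expand x = 137/53 as a continued fraction with the Euclidean algorithm:
  137 = 2*53 + 31, so a_0 = 2.
  53 = 1*31 + 22, so a_1 = 1.
  31 = 1*22 + 9, so a_2 = 1.
  22 = 2*9 + 4, so a_3 = 2.
  9 = 2*4 + 1, so a_4 = 2.
  4 = 4*1 + 0, so a_5 = 4.
so x = [2; 1, 1, 2, 2, 4].
Convergents (p_i = a_i*p_{i-1} + p_{i-2}, q_i = a_i*q_{i-1} + q_{i-2} with p_{-2}=0, p_{-1}=1, q_{-2}=1, q_{-1}=0), until the denominator exceeds 7:
  i=0: a_0=2, p_0 = 2*1 + 0 = 2, q_0 = 2*0 + 1 = 1.
  i=1: a_1=1, p_1 = 1*2 + 1 = 3, q_1 = 1*1 + 0 = 1.
  i=2: a_2=1, p_2 = 1*3 + 2 = 5, q_2 = 1*1 + 1 = 2.
  i=3: a_3=2, p_3 = 2*5 + 3 = 13, q_3 = 2*2 + 1 = 5.
  i=4: a_4=2, p_4 = 2*13 + 5 = 31, q_4 = 2*5 + 2 = 12.
q_4 = 12 > 7, so the last convergent with denominator <= 7 is p_3/q_3 = 13/5.
The closest fraction with denominator <= 7 is either p_3/q_3 or the intermediate fraction (k*p_3 + p_2)/(k*q_3 + q_2) with the largest k >= 1 whose denominator stays <= 7; these approach x as k grows, and every other convergent or intermediate fraction in range is farther away.
Largest k: floor((7 - q_2)/q_3) = floor((7 - 2)/5) = 1.
That gives (1*13 + 5)/(1*5 + 2) = 18/7.
Compare the errors: |x - 13/5| = |137*5 - 13*53|/(53*5) = 4/265, and |x - 18/7| = |137*7 - 18*53|/(53*7) = 5/371.
Cross-multiplying, 5*265 = 1325 < 1484 = 4*371, so 5/371 is smaller: the intermediate fraction 18/7 is closer to x than 13/5.

18/7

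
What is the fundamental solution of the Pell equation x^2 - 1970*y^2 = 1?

(x, y) = (665859, 15002)

First expand sqrt(1970) as a continued fraction. With x_i = (sqrt(1970) + m_i)/d_i and (m_0, d_0) = (0, 1): a_0 = floor(sqrt(1970)) = 44, since 44^2 = 1936 <= 1970 < 2025 = 45^2.
Iterate m_{i+1} = d_i*a_i - m_i, d_{i+1} = (1970 - m_{i+1}^2)/d_i, a_{i+1} = floor((a_0 + m_{i+1})/d_{i+1}):
  m_1 = 1*44 - 0 = 44, d_1 = (1970 - 44^2)/1 = 34/1 = 34, a_1 = floor((44 + 44)/34) = 2.
  m_2 = 34*2 - 44 = 24, d_2 = (1970 - 24^2)/34 = 1394/34 = 41, a_2 = floor((44 + 24)/41) = 1.
  m_3 = 41*1 - 24 = 17, d_3 = (1970 - 17^2)/41 = 1681/41 = 41, a_3 = floor((44 + 17)/41) = 1.
  m_4 = 41*1 - 17 = 24, d_4 = (1970 - 24^2)/41 = 1394/41 = 34, a_4 = floor((44 + 24)/34) = 2.
  m_5 = 34*2 - 24 = 44, d_5 = (1970 - 44^2)/34 = 34/34 = 1, a_5 = floor((44 + 44)/1) = 88.
  m_6 = 1*88 - 44 = 44, d_6 = (1970 - 44^2)/1 = 34/1 = 34: (m_6, d_6) = (m_1, d_1) = (44, 34), so from here the quotients repeat a_1, ..., a_5; the period length is 5.
So sqrt(1970) = [44; (2, 1, 1, 2, 88)] with period length k = 5.
k is odd, so (p_{k-1}, q_{k-1}) only solves x^2 - 1970y^2 = -1 and the fundamental solution of x^2 - 1970y^2 = 1 is (p_{2k-1}, q_{2k-1}) = (p_9, q_9); compute convergents through index 9, running through the period twice.
Convergents (p_i = a_i*p_{i-1} + p_{i-2}, q_i = a_i*q_{i-1} + q_{i-2} with p_{-2}=0, p_{-1}=1, q_{-2}=1, q_{-1}=0):
  i=0: a_0=44, p_0 = 44*1 + 0 = 44, q_0 = 44*0 + 1 = 1.
  i=1: a_1=2, p_1 = 2*44 + 1 = 89, q_1 = 2*1 + 0 = 2.
  i=2: a_2=1, p_2 = 1*89 + 44 = 133, q_2 = 1*2 + 1 = 3.
  i=3: a_3=1, p_3 = 1*133 + 89 = 222, q_3 = 1*3 + 2 = 5.
  i=4: a_4=2, p_4 = 2*222 + 133 = 577, q_4 = 2*5 + 3 = 13.
  i=5: a_5=88, p_5 = 88*577 + 222 = 50998, q_5 = 88*13 + 5 = 1149.
  i=6: a_6=2, p_6 = 2*50998 + 577 = 102573, q_6 = 2*1149 + 13 = 2311.
  i=7: a_7=1, p_7 = 1*102573 + 50998 = 153571, q_7 = 1*2311 + 1149 = 3460.
  i=8: a_8=1, p_8 = 1*153571 + 102573 = 256144, q_8 = 1*3460 + 2311 = 5771.
  i=9: a_9=2, p_9 = 2*256144 + 153571 = 665859, q_9 = 2*5771 + 3460 = 15002.
Indeed p_4^2 - 1970*q_4^2 = 332929 - 332930 = -1, not +1.
Check: 665859^2 - 1970*15002^2 = 443368207881 - 443368207880 = 1, so (x, y) = (665859, 15002) solves the equation, and by the theorem it is the least positive solution.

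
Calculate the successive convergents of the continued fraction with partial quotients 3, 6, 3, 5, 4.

3/1, 19/6, 60/19, 319/101, 1336/423

Using the convergent recurrence p_i = a_i*p_{i-1} + p_{i-2}, q_i = a_i*q_{i-1} + q_{i-2} with p_{-2}=0, p_{-1}=1, q_{-2}=1, q_{-1}=0:
  i=0: a_0=3, p_0 = 3*1 + 0 = 3, q_0 = 3*0 + 1 = 1.
  i=1: a_1=6, p_1 = 6*3 + 1 = 19, q_1 = 6*1 + 0 = 6.
  i=2: a_2=3, p_2 = 3*19 + 3 = 60, q_2 = 3*6 + 1 = 19.
  i=3: a_3=5, p_3 = 5*60 + 19 = 319, q_3 = 5*19 + 6 = 101.
  i=4: a_4=4, p_4 = 4*319 + 60 = 1336, q_4 = 4*101 + 19 = 423.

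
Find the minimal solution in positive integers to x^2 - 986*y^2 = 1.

First expand sqrt(986) as a continued fraction. With x_i = (sqrt(986) + m_i)/d_i and (m_0, d_0) = (0, 1): a_0 = floor(sqrt(986)) = 31, since 31^2 = 961 <= 986 < 1024 = 32^2.
Iterate m_{i+1} = d_i*a_i - m_i, d_{i+1} = (986 - m_{i+1}^2)/d_i, a_{i+1} = floor((a_0 + m_{i+1})/d_{i+1}):
  m_1 = 1*31 - 0 = 31, d_1 = (986 - 31^2)/1 = 25/1 = 25, a_1 = floor((31 + 31)/25) = 2.
  m_2 = 25*2 - 31 = 19, d_2 = (986 - 19^2)/25 = 625/25 = 25, a_2 = floor((31 + 19)/25) = 2.
  m_3 = 25*2 - 19 = 31, d_3 = (986 - 31^2)/25 = 25/25 = 1, a_3 = floor((31 + 31)/1) = 62.
  m_4 = 1*62 - 31 = 31, d_4 = (986 - 31^2)/1 = 25/1 = 25: (m_4, d_4) = (m_1, d_1) = (31, 25), so from here the quotients repeat a_1, ..., a_3; the period length is 3.
So sqrt(986) = [31; (2, 2, 62)] with period length k = 3.
k is odd, so (p_{k-1}, q_{k-1}) only solves x^2 - 986y^2 = -1 and the fundamental solution of x^2 - 986y^2 = 1 is (p_{2k-1}, q_{2k-1}) = (p_5, q_5); compute convergents through index 5, running through the period twice.
Convergents (p_i = a_i*p_{i-1} + p_{i-2}, q_i = a_i*q_{i-1} + q_{i-2} with p_{-2}=0, p_{-1}=1, q_{-2}=1, q_{-1}=0):
  i=0: a_0=31, p_0 = 31*1 + 0 = 31, q_0 = 31*0 + 1 = 1.
  i=1: a_1=2, p_1 = 2*31 + 1 = 63, q_1 = 2*1 + 0 = 2.
  i=2: a_2=2, p_2 = 2*63 + 31 = 157, q_2 = 2*2 + 1 = 5.
  i=3: a_3=62, p_3 = 62*157 + 63 = 9797, q_3 = 62*5 + 2 = 312.
  i=4: a_4=2, p_4 = 2*9797 + 157 = 19751, q_4 = 2*312 + 5 = 629.
  i=5: a_5=2, p_5 = 2*19751 + 9797 = 49299, q_5 = 2*629 + 312 = 1570.
Indeed p_2^2 - 986*q_2^2 = 24649 - 24650 = -1, not +1.
Check: 49299^2 - 986*1570^2 = 2430391401 - 2430391400 = 1, so (x, y) = (49299, 1570) solves the equation, and by the theorem it is the least positive solution.

(x, y) = (49299, 1570)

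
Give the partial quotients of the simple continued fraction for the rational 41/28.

[1; 2, 6, 2]

Run the Euclidean algorithm on 41 and 28; the successive quotients are the partial quotients a_0, a_1, ... (each step inverts the fractional part left over by the previous one):
  41 = 1*28 + 13, so a_0 = 1.
  28 = 2*13 + 2, so a_1 = 2.
  13 = 6*2 + 1, so a_2 = 6.
  2 = 2*1 + 0, so a_3 = 2.
The remainder reaches 0 after 4 divisions, so the expansion has 4 partial quotients, read off in order.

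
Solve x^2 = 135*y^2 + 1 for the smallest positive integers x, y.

(x, y) = (244, 21)

First expand sqrt(135) as a continued fraction. With x_i = (sqrt(135) + m_i)/d_i and (m_0, d_0) = (0, 1): a_0 = floor(sqrt(135)) = 11, since 11^2 = 121 <= 135 < 144 = 12^2.
Iterate m_{i+1} = d_i*a_i - m_i, d_{i+1} = (135 - m_{i+1}^2)/d_i, a_{i+1} = floor((a_0 + m_{i+1})/d_{i+1}):
  m_1 = 1*11 - 0 = 11, d_1 = (135 - 11^2)/1 = 14/1 = 14, a_1 = floor((11 + 11)/14) = 1.
  m_2 = 14*1 - 11 = 3, d_2 = (135 - 3^2)/14 = 126/14 = 9, a_2 = floor((11 + 3)/9) = 1.
  m_3 = 9*1 - 3 = 6, d_3 = (135 - 6^2)/9 = 99/9 = 11, a_3 = floor((11 + 6)/11) = 1.
  m_4 = 11*1 - 6 = 5, d_4 = (135 - 5^2)/11 = 110/11 = 10, a_4 = floor((11 + 5)/10) = 1.
  m_5 = 10*1 - 5 = 5, d_5 = (135 - 5^2)/10 = 110/10 = 11, a_5 = floor((11 + 5)/11) = 1.
  m_6 = 11*1 - 5 = 6, d_6 = (135 - 6^2)/11 = 99/11 = 9, a_6 = floor((11 + 6)/9) = 1.
  m_7 = 9*1 - 6 = 3, d_7 = (135 - 3^2)/9 = 126/9 = 14, a_7 = floor((11 + 3)/14) = 1.
  m_8 = 14*1 - 3 = 11, d_8 = (135 - 11^2)/14 = 14/14 = 1, a_8 = floor((11 + 11)/1) = 22.
  m_9 = 1*22 - 11 = 11, d_9 = (135 - 11^2)/1 = 14/1 = 14: (m_9, d_9) = (m_1, d_1) = (11, 14), so from here the quotients repeat a_1, ..., a_8; the period length is 8.
So sqrt(135) = [11; (1, 1, 1, 1, 1, 1, 1, 22)] with period length k = 8.
k is even, so the fundamental solution of x^2 - 135y^2 = 1 is (p_{k-1}, q_{k-1}) = (p_7, q_7); compute convergents through index 7.
Convergents (p_i = a_i*p_{i-1} + p_{i-2}, q_i = a_i*q_{i-1} + q_{i-2} with p_{-2}=0, p_{-1}=1, q_{-2}=1, q_{-1}=0):
  i=0: a_0=11, p_0 = 11*1 + 0 = 11, q_0 = 11*0 + 1 = 1.
  i=1: a_1=1, p_1 = 1*11 + 1 = 12, q_1 = 1*1 + 0 = 1.
  i=2: a_2=1, p_2 = 1*12 + 11 = 23, q_2 = 1*1 + 1 = 2.
  i=3: a_3=1, p_3 = 1*23 + 12 = 35, q_3 = 1*2 + 1 = 3.
  i=4: a_4=1, p_4 = 1*35 + 23 = 58, q_4 = 1*3 + 2 = 5.
  i=5: a_5=1, p_5 = 1*58 + 35 = 93, q_5 = 1*5 + 3 = 8.
  i=6: a_6=1, p_6 = 1*93 + 58 = 151, q_6 = 1*8 + 5 = 13.
  i=7: a_7=1, p_7 = 1*151 + 93 = 244, q_7 = 1*13 + 8 = 21.
Check: 244^2 - 135*21^2 = 59536 - 59535 = 1, so (x, y) = (244, 21) solves the equation, and by the theorem it is the least positive solution.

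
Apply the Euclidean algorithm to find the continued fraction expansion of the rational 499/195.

[2; 1, 1, 3, 1, 2, 1, 5]

Run the Euclidean algorithm on 499 and 195; the successive quotients are the partial quotients a_0, a_1, ... (each step inverts the fractional part left over by the previous one):
  499 = 2*195 + 109, so a_0 = 2.
  195 = 1*109 + 86, so a_1 = 1.
  109 = 1*86 + 23, so a_2 = 1.
  86 = 3*23 + 17, so a_3 = 3.
  23 = 1*17 + 6, so a_4 = 1.
  17 = 2*6 + 5, so a_5 = 2.
  6 = 1*5 + 1, so a_6 = 1.
  5 = 5*1 + 0, so a_7 = 5.
The remainder reaches 0 after 8 divisions, so the expansion has 8 partial quotients, read off in order.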